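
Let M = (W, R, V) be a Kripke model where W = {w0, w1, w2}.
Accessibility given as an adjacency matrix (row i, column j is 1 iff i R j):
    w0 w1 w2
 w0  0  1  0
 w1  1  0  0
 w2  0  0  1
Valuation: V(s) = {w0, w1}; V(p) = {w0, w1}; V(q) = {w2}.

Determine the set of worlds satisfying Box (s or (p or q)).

w0, w1, w2

Let φ = Box (s or (p or q)). Evaluate φ at each world:
  w0 (successors {w1}): φ is true.
  w1 (successors {w0}): φ is true.
  w2 (successors {w2}): φ is true.
For instance, at w1:
  At w1: Box (s or (p or q)) requires s or (p or q) at every successor {w0}.
    At w0: s or (p or q) is true.
  So Box (s or (p or q)) is true at w1.
Satisfying worlds: {w0, w1, w2}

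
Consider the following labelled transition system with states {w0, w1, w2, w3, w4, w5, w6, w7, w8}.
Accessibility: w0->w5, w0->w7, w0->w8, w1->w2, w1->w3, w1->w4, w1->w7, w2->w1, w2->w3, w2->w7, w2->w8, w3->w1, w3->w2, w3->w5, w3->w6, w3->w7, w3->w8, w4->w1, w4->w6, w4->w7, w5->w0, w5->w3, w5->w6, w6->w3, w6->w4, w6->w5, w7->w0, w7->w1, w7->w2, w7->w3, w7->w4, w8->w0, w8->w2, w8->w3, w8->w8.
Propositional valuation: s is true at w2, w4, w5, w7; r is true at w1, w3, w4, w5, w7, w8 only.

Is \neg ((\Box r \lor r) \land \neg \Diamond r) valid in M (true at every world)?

Let φ = \neg ((\Box r \lor r) \land \neg \Diamond r). Evaluate φ at each world:
  w0 (successors {w5, w7, w8}): φ is true.
  w1 (successors {w2, w3, w4, w7}): φ is true.
  w2 (successors {w1, w3, w7, w8}): φ is true.
  w3 (successors {w1, w2, w5, w6, w7, w8}): φ is true.
  w4 (successors {w1, w6, w7}): φ is true.
  w5 (successors {w0, w3, w6}): φ is true.
  w6 (successors {w3, w4, w5}): φ is true.
  w7 (successors {w0, w1, w2, w3, w4}): φ is true.
  w8 (successors {w0, w2, w3, w8}): φ is true.
For instance, at w5:
  At w5: (\Box r \lor r) \land \neg \Diamond r is false, so \neg ((\Box r \lor r) \land \neg \Diamond r) is true.
    At w5: \Box r \lor r is true, \neg \Diamond r is false, so (\Box r \lor r) \land \neg \Diamond r is false.
      At w5: \Box r is false, r is true, so \Box r \lor r is true.
      At w5: \Diamond r is true, so \neg \Diamond r is false.

Yes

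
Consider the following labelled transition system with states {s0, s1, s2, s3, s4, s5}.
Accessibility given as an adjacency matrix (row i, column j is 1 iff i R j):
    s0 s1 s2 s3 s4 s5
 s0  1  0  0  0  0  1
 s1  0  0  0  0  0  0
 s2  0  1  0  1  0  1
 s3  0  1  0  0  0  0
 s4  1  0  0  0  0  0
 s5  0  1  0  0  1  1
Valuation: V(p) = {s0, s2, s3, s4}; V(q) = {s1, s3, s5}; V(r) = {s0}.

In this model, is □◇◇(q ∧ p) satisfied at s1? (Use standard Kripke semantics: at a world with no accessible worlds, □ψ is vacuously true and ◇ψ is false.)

Recall that □ψ holds at a world iff ψ holds at every accessible world, and ◇ψ holds iff ψ holds at some accessible world.
At s1: no accessible worlds, so □◇◇(q ∧ p) holds vacuously.

Yes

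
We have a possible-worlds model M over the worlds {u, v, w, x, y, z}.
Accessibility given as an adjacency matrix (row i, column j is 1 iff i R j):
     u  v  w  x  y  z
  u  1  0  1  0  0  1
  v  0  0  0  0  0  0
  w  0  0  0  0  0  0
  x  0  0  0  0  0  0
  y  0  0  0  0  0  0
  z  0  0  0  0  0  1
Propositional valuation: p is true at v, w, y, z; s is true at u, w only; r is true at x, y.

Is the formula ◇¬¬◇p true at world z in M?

At z: ◇¬¬◇p requires ¬¬◇p at some successor in {z}.
  ¬¬◇p holds at z, so ◇¬¬◇p is true at z.
    At z: ¬◇p is false, so ¬¬◇p is true.
      At z: ◇p is true, so ¬◇p is false.

Yes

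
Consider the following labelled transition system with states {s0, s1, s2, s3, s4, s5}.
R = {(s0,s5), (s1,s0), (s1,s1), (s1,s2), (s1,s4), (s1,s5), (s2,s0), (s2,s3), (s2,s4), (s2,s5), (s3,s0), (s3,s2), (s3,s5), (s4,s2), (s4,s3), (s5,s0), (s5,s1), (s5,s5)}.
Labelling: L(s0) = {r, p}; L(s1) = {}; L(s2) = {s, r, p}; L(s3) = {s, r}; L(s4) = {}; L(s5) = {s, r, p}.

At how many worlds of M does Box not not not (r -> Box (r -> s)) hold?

Let φ = Box not not not (r -> Box (r -> s)). Evaluate φ at each world:
  s0 (successors {s5}): φ is true.
  s1 (successors {s0, s1, s2, s4, s5}): φ is false.
  s2 (successors {s0, s3, s4, s5}): φ is false.
  s3 (successors {s0, s2, s5}): φ is false.
  s4 (successors {s2, s3}): φ is true.
  s5 (successors {s0, s1, s5}): φ is false.
For instance, at s2:
  At s2: Box not not not (r -> Box (r -> s)) requires not not not (r -> Box (r -> s)) at every successor {s0, s3, s4, s5}.
    not not not (r -> Box (r -> s)) fails at s0, so Box not not not (r -> Box (r -> s)) is false at s2.
      At s0: not not (r -> Box (r -> s)) is true, so not not not (r -> Box (r -> s)) is false.
Satisfying worlds: {s0, s4}

2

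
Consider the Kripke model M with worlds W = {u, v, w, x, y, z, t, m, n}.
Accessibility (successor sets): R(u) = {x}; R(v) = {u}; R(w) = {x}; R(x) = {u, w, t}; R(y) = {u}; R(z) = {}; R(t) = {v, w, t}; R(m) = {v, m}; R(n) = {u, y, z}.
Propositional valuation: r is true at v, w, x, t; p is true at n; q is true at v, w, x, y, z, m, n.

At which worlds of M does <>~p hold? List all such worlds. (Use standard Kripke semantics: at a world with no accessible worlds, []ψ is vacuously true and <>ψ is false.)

u, v, w, x, y, t, m, n

Let φ = <>~p. Evaluate φ at each world:
  u (successors {x}): φ is true.
  v (successors {u}): φ is true.
  w (successors {x}): φ is true.
  x (successors {u, w, t}): φ is true.
  y (successors {u}): φ is true.
  z (successors ∅): φ is false.
  t (successors {v, w, t}): φ is true.
  m (successors {v, m}): φ is true.
  n (successors {u, y, z}): φ is true.
For instance, at v:
  At v: <>~p requires ~p at some successor in {u}.
    ~p holds at u, so <>~p is true at v.
Satisfying worlds: {u, v, w, x, y, t, m, n}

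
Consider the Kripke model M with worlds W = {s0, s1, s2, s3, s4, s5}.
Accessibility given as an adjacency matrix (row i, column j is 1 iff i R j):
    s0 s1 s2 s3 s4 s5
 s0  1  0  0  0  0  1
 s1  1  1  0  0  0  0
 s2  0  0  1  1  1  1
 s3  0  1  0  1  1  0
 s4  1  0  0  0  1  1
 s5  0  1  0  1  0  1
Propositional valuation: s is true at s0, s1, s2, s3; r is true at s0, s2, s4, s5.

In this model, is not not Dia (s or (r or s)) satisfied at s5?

Recall that Dia ψ holds at a world iff ψ holds at some accessible world.
At s5: not Dia (s or (r or s)) is false, so not not Dia (s or (r or s)) is true.
  At s5: Dia (s or (r or s)) is true, so not Dia (s or (r or s)) is false.
    At s5: Dia (s or (r or s)) requires s or (r or s) at some successor in {s1, s3, s5}.
      s or (r or s) holds at s1, so Dia (s or (r or s)) is true at s5.

Yes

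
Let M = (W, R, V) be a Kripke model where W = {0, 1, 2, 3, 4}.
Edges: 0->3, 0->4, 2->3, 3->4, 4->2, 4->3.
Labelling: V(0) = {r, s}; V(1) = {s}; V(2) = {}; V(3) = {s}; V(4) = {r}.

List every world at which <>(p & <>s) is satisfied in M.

none

Let φ = <>(p & <>s). Evaluate φ at each world:
  0 (successors {3, 4}): φ is false.
  1 (successors ∅): φ is false.
  2 (successors {3}): φ is false.
  3 (successors {4}): φ is false.
  4 (successors {2, 3}): φ is false.
For instance, at 4:
  At 4: <>(p & <>s) requires p & <>s at some successor in {2, 3}.
    At 2: p & <>s is false.
    At 3: p & <>s is false.
  So <>(p & <>s) is false at 4.
Satisfying worlds: none.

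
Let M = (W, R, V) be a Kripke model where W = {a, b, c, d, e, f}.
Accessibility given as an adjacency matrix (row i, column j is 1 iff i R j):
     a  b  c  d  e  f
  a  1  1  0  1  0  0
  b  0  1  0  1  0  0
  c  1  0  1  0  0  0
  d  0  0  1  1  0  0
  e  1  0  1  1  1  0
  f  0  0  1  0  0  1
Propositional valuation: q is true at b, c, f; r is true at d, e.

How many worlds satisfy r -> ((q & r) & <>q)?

Let φ = r -> ((q & r) & <>q). Evaluate φ at each world:
  a (successors {a, b, d}): φ is true.
  b (successors {b, d}): φ is true.
  c (successors {a, c}): φ is true.
  d (successors {c, d}): φ is false.
  e (successors {a, c, d, e}): φ is false.
  f (successors {c, f}): φ is true.
For instance, at b:
  At b: r is false, (q & r) & <>q is false, so r -> ((q & r) & <>q) is true.
    At b: q & r is false, <>q is true, so (q & r) & <>q is false.
      At b: <>q requires q at some successor in {b, d}.
        q holds at b, so <>q is true at b.
Satisfying worlds: {a, b, c, f}

4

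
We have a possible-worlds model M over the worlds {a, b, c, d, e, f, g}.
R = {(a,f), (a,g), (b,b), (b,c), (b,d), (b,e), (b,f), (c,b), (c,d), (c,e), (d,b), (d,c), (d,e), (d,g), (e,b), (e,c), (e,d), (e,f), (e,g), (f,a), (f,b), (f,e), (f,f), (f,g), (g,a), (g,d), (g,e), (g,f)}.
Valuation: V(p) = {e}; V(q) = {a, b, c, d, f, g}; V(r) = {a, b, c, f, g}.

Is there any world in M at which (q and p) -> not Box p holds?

Yes

Let φ = (q and p) -> not Box p. Evaluate φ at each world:
  a (successors {f, g}): φ is true.
  b (successors {b, c, d, e, f}): φ is true.
  c (successors {b, d, e}): φ is true.
  d (successors {b, c, e, g}): φ is true.
  e (successors {b, c, d, f, g}): φ is true.
  f (successors {a, b, e, f, g}): φ is true.
  g (successors {a, d, e, f}): φ is true.
Detail at a (witness):
  At a: q and p is false, not Box p is true, so (q and p) -> not Box p is true.
    At a: Box p is false, so not Box p is true.
      At a: Box p requires p at every successor {f, g}.
        p fails at f, so Box p is false at a.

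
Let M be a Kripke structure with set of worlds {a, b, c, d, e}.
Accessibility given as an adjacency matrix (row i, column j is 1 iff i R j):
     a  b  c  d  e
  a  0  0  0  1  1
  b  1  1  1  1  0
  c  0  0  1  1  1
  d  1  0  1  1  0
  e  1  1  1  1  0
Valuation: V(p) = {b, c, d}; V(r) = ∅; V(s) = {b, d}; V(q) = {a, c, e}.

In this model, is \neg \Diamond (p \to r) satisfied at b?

At b: \Diamond (p \to r) is true, so \neg \Diamond (p \to r) is false.
  At b: \Diamond (p \to r) requires p \to r at some successor in {a, b, c, d}.
    p \to r holds at a, so \Diamond (p \to r) is true at b.

No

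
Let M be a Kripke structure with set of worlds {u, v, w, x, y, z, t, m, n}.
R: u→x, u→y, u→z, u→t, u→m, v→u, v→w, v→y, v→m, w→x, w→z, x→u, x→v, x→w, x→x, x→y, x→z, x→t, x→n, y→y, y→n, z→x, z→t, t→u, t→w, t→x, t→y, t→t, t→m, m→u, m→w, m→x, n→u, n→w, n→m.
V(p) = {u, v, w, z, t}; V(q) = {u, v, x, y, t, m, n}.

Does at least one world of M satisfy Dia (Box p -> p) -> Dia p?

Let φ = Dia (Box p -> p) -> Dia p. Evaluate φ at each world:
  u (successors {x, y, z, t, m}): φ is true.
  v (successors {u, w, y, m}): φ is true.
  w (successors {x, z}): φ is true.
  x (successors {u, v, w, x, y, z, t, n}): φ is true.
  y (successors {y, n}): φ is false.
  z (successors {x, t}): φ is true.
  t (successors {u, w, x, y, t, m}): φ is true.
  m (successors {u, w, x}): φ is true.
  n (successors {u, w, m}): φ is true.
Detail at u (witness):
  At u: Dia (Box p -> p) is true, Dia p is true, so Dia (Box p -> p) -> Dia p is true.
    At u: Dia (Box p -> p) requires Box p -> p at some successor in {x, y, z, t, m}.
      Box p -> p holds at x, so Dia (Box p -> p) is true at u.
    At u: Dia p requires p at some successor in {x, y, z, t, m}.
      p holds at z, so Dia p is true at u.

Yes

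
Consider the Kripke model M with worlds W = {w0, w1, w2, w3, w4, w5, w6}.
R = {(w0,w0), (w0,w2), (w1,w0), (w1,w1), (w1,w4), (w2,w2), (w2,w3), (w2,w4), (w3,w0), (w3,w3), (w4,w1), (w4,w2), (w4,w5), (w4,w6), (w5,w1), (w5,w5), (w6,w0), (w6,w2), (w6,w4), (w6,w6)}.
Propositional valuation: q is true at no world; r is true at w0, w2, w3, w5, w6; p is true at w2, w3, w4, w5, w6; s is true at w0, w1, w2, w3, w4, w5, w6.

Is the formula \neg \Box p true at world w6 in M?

Yes

At w6: \Box p is false, so \neg \Box p is true.
  At w6: \Box p requires p at every successor {w0, w2, w4, w6}.
    p fails at w0, so \Box p is false at w6.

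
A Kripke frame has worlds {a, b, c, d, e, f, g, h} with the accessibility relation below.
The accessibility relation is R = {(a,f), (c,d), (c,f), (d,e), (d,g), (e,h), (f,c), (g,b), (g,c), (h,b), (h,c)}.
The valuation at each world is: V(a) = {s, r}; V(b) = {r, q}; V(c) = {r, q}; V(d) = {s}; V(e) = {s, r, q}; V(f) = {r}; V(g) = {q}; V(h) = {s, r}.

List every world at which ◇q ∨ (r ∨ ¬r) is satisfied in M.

Let φ = ◇q ∨ (r ∨ ¬r). Evaluate φ at each world:
  a (successors {f}): φ is true.
  b (successors ∅): φ is true.
  c (successors {d, f}): φ is true.
  d (successors {e, g}): φ is true.
  e (successors {h}): φ is true.
  f (successors {c}): φ is true.
  g (successors {b, c}): φ is true.
  h (successors {b, c}): φ is true.
For instance, at f:
  At f: ◇q is true, r ∨ ¬r is true, so ◇q ∨ (r ∨ ¬r) is true.
    At f: ◇q requires q at some successor in {c}.
      q holds at c, so ◇q is true at f.
Satisfying worlds: {a, b, c, d, e, f, g, h}

a, b, c, d, e, f, g, h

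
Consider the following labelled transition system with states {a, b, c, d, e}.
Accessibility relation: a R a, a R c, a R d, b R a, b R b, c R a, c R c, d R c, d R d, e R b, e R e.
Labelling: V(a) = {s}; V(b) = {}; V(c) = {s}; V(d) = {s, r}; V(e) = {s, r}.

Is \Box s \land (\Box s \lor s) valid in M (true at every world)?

Let φ = \Box s \land (\Box s \lor s). Evaluate φ at each world:
  a (successors {a, c, d}): φ is true.
  b (successors {a, b}): φ is false.
  c (successors {a, c}): φ is true.
  d (successors {c, d}): φ is true.
  e (successors {b, e}): φ is false.
Detail at b (counterexample):
  At b: \Box s is false, \Box s \lor s is false, so \Box s \land (\Box s \lor s) is false.
    At b: \Box s requires s at every successor {a, b}.
      s fails at b, so \Box s is false at b.
    At b: \Box s is false, s is false, so \Box s \lor s is false.
      At b: \Box s requires s at every successor {a, b}.
        s fails at b, so \Box s is false at b.

No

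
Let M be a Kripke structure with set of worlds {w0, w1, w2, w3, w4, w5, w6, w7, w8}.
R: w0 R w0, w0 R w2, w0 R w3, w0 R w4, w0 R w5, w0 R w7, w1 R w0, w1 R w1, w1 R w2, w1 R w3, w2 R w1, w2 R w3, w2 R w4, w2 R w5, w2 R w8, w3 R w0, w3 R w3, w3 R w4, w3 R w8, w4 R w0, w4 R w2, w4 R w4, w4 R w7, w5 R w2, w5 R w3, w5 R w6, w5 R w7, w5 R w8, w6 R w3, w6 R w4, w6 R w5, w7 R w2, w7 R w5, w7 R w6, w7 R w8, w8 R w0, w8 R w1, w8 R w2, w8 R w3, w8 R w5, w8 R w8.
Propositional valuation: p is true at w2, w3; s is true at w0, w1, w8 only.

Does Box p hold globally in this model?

Let φ = Box p. Evaluate φ at each world:
  w0 (successors {w0, w2, w3, w4, w5, w7}): φ is false.
  w1 (successors {w0, w1, w2, w3}): φ is false.
  w2 (successors {w1, w3, w4, w5, w8}): φ is false.
  w3 (successors {w0, w3, w4, w8}): φ is false.
  w4 (successors {w0, w2, w4, w7}): φ is false.
  w5 (successors {w2, w3, w6, w7, w8}): φ is false.
  w6 (successors {w3, w4, w5}): φ is false.
  w7 (successors {w2, w5, w6, w8}): φ is false.
  w8 (successors {w0, w1, w2, w3, w5, w8}): φ is false.
Detail at w0 (counterexample):
  At w0: Box p requires p at every successor {w0, w2, w3, w4, w5, w7}.
    p fails at w0, so Box p is false at w0.

No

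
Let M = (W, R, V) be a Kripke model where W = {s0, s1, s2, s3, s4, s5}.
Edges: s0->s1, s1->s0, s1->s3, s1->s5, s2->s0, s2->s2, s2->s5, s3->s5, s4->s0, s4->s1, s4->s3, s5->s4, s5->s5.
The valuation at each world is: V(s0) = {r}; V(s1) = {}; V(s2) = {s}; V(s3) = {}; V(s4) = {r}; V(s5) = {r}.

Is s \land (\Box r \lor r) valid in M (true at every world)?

No

Let φ = s \land (\Box r \lor r). Evaluate φ at each world:
  s0 (successors {s1}): φ is false.
  s1 (successors {s0, s3, s5}): φ is false.
  s2 (successors {s0, s2, s5}): φ is false.
  s3 (successors {s5}): φ is false.
  s4 (successors {s0, s1, s3}): φ is false.
  s5 (successors {s4, s5}): φ is false.
Detail at s0 (counterexample):
  At s0: s is false, \Box r \lor r is true, so s \land (\Box r \lor r) is false.
    At s0: \Box r is false, r is true, so \Box r \lor r is true.
      At s0: \Box r requires r at every successor {s1}.
        r fails at s1, so \Box r is false at s0.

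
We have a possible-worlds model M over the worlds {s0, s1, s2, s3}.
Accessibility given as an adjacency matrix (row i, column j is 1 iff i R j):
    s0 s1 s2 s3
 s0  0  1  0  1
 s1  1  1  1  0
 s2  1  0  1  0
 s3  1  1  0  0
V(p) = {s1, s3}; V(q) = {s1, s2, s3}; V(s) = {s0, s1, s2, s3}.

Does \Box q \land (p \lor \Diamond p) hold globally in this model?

Let φ = \Box q \land (p \lor \Diamond p). Evaluate φ at each world:
  s0 (successors {s1, s3}): φ is true.
  s1 (successors {s0, s1, s2}): φ is false.
  s2 (successors {s0, s2}): φ is false.
  s3 (successors {s0, s1}): φ is false.
Detail at s1 (counterexample):
  At s1: \Box q is false, p \lor \Diamond p is true, so \Box q \land (p \lor \Diamond p) is false.
    At s1: \Box q requires q at every successor {s0, s1, s2}.
      q fails at s0, so \Box q is false at s1.
    At s1: p is true, \Diamond p is true, so p \lor \Diamond p is true.
      At s1: \Diamond p requires p at some successor in {s0, s1, s2}.
        p holds at s1, so \Diamond p is true at s1.

No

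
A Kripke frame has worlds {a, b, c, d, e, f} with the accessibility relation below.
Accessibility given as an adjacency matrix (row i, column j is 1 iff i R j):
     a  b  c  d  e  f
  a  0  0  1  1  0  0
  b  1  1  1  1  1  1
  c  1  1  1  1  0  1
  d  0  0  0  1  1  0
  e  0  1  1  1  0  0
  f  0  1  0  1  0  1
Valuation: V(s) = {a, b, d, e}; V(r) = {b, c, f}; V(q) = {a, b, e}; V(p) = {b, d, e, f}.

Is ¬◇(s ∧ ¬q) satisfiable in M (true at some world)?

Let φ = ¬◇(s ∧ ¬q). Evaluate φ at each world:
  a (successors {c, d}): φ is false.
  b (successors {a, b, c, d, e, f}): φ is false.
  c (successors {a, b, c, d, f}): φ is false.
  d (successors {d, e}): φ is false.
  e (successors {b, c, d}): φ is false.
  f (successors {b, d, f}): φ is false.
For instance, at b:
  At b: ◇(s ∧ ¬q) is true, so ¬◇(s ∧ ¬q) is false.
    At b: ◇(s ∧ ¬q) requires s ∧ ¬q at some successor in {a, b, c, d, e, f}.
      s ∧ ¬q holds at d, so ◇(s ∧ ¬q) is true at b.

No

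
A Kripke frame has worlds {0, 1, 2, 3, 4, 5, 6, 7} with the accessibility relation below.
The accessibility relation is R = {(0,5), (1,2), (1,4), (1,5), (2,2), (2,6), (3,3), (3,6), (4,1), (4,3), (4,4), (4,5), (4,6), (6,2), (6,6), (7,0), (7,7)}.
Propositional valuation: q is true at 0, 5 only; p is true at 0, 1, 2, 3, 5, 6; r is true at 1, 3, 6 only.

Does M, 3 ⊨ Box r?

At 3: Box r requires r at every successor {3, 6}.
  At 3: r is true.
  At 6: r is true.
So Box r is true at 3.

Yes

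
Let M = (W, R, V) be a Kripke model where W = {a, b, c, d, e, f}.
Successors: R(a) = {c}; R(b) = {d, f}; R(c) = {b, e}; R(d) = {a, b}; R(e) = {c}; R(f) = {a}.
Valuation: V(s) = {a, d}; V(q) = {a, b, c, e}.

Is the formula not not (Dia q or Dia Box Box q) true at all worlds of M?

Yes

Let φ = not not (Dia q or Dia Box Box q). Evaluate φ at each world:
  a (successors {c}): φ is true.
  b (successors {d, f}): φ is true.
  c (successors {b, e}): φ is true.
  d (successors {a, b}): φ is true.
  e (successors {c}): φ is true.
  f (successors {a}): φ is true.
For instance, at d:
  At d: not (Dia q or Dia Box Box q) is false, so not not (Dia q or Dia Box Box q) is true.
    At d: Dia q or Dia Box Box q is true, so not (Dia q or Dia Box Box q) is false.
      At d: Dia q is true, Dia Box Box q is true, so Dia q or Dia Box Box q is true.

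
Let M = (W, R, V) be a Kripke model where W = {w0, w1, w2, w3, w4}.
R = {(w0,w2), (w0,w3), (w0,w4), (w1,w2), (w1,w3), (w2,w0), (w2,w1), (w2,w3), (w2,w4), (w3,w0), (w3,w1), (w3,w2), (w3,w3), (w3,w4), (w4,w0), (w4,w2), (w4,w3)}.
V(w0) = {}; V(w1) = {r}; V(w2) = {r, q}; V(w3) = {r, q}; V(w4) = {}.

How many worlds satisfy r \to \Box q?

3

Let φ = r \to \Box q. Evaluate φ at each world:
  w0 (successors {w2, w3, w4}): φ is true.
  w1 (successors {w2, w3}): φ is true.
  w2 (successors {w0, w1, w3, w4}): φ is false.
  w3 (successors {w0, w1, w2, w3, w4}): φ is false.
  w4 (successors {w0, w2, w3}): φ is true.
For instance, at w0:
  At w0: r is false, \Box q is false, so r \to \Box q is true.
    At w0: \Box q requires q at every successor {w2, w3, w4}.
      q fails at w4, so \Box q is false at w0.
Satisfying worlds: {w0, w1, w4}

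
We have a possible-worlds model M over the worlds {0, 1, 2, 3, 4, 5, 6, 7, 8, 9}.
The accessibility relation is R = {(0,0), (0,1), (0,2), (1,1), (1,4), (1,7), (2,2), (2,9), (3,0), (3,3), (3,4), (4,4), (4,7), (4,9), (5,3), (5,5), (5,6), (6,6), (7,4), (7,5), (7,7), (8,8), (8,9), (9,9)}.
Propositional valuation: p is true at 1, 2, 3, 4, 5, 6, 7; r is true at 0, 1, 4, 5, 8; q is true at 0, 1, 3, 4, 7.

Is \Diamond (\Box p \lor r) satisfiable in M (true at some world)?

Let φ = \Diamond (\Box p \lor r). Evaluate φ at each world:
  0 (successors {0, 1, 2}): φ is true.
  1 (successors {1, 4, 7}): φ is true.
  2 (successors {2, 9}): φ is false.
  3 (successors {0, 3, 4}): φ is true.
  4 (successors {4, 7, 9}): φ is true.
  5 (successors {3, 5, 6}): φ is true.
  6 (successors {6}): φ is true.
  7 (successors {4, 5, 7}): φ is true.
  8 (successors {8, 9}): φ is true.
  9 (successors {9}): φ is false.
Detail at 0 (witness):
  At 0: \Diamond (\Box p \lor r) requires \Box p \lor r at some successor in {0, 1, 2}.
    \Box p \lor r holds at 0, so \Diamond (\Box p \lor r) is true at 0.
      At 0: \Box p is false, r is true, so \Box p \lor r is true.

Yes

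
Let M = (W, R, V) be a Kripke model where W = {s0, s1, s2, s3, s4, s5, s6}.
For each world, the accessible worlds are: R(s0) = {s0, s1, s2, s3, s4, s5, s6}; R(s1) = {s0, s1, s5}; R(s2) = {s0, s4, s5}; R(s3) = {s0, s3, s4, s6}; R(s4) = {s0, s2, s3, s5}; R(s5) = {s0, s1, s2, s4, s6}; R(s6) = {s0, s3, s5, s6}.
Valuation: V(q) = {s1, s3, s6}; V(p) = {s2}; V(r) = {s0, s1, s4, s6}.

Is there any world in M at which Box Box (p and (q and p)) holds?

Let φ = Box Box (p and (q and p)). Evaluate φ at each world:
  s0 (successors {s0, s1, s2, s3, s4, s5, s6}): φ is false.
  s1 (successors {s0, s1, s5}): φ is false.
  s2 (successors {s0, s4, s5}): φ is false.
  s3 (successors {s0, s3, s4, s6}): φ is false.
  s4 (successors {s0, s2, s3, s5}): φ is false.
  s5 (successors {s0, s1, s2, s4, s6}): φ is false.
  s6 (successors {s0, s3, s5, s6}): φ is false.
For instance, at s2:
  At s2: Box Box (p and (q and p)) requires Box (p and (q and p)) at every successor {s0, s4, s5}.
    Box (p and (q and p)) fails at s0, so Box Box (p and (q and p)) is false at s2.
      At s0: Box (p and (q and p)) requires p and (q and p) at every successor {s0, s1, s2, s3, s4, s5, s6}.
        p and (q and p) fails at s0, so Box (p and (q and p)) is false at s0.

No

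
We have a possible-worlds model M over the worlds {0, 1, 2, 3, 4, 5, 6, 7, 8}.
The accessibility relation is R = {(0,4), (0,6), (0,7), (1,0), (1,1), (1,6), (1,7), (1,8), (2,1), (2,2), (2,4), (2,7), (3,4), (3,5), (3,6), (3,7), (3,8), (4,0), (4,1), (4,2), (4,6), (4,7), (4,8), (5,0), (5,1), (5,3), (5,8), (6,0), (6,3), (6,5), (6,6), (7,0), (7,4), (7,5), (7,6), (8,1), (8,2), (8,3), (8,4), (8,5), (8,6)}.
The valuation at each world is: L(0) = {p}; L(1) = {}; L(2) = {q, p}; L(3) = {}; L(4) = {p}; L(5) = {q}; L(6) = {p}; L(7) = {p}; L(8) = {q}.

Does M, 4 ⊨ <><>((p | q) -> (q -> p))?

Yes

At 4: <><>((p | q) -> (q -> p)) requires <>((p | q) -> (q -> p)) at some successor in {0, 1, 2, 6, 7, 8}.
  <>((p | q) -> (q -> p)) holds at 0, so <><>((p | q) -> (q -> p)) is true at 4.
    At 0: <>((p | q) -> (q -> p)) requires (p | q) -> (q -> p) at some successor in {4, 6, 7}.
      (p | q) -> (q -> p) holds at 4, so <>((p | q) -> (q -> p)) is true at 0.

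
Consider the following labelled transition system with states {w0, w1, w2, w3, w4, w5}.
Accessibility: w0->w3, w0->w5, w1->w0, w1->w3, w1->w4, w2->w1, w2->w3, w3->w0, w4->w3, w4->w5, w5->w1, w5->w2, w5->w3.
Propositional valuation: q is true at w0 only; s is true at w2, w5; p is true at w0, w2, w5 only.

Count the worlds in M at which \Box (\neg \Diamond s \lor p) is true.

5

Let φ = \Box (\neg \Diamond s \lor p). Evaluate φ at each world:
  w0 (successors {w3, w5}): φ is true.
  w1 (successors {w0, w3, w4}): φ is false.
  w2 (successors {w1, w3}): φ is true.
  w3 (successors {w0}): φ is true.
  w4 (successors {w3, w5}): φ is true.
  w5 (successors {w1, w2, w3}): φ is true.
For instance, at w5:
  At w5: \Box (\neg \Diamond s \lor p) requires \neg \Diamond s \lor p at every successor {w1, w2, w3}.
      At w1: \neg \Diamond s is true, p is false, so \neg \Diamond s \lor p is true.
      At w2: \neg \Diamond s is true, p is true, so \neg \Diamond s \lor p is true.
      At w3: \neg \Diamond s is true, p is false, so \neg \Diamond s \lor p is true.
  So \Box (\neg \Diamond s \lor p) is true at w5.
Satisfying worlds: {w0, w2, w3, w4, w5}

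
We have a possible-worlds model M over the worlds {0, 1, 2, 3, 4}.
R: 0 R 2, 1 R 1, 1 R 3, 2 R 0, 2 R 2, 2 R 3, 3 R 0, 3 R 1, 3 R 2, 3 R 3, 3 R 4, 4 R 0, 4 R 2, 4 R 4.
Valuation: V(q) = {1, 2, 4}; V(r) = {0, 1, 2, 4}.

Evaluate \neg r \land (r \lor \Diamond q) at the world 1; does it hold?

At 1: \neg r is false, r \lor \Diamond q is true, so \neg r \land (r \lor \Diamond q) is false.
  At 1: r is true, \Diamond q is true, so r \lor \Diamond q is true.
    At 1: \Diamond q requires q at some successor in {1, 3}.
      q holds at 1, so \Diamond q is true at 1.

No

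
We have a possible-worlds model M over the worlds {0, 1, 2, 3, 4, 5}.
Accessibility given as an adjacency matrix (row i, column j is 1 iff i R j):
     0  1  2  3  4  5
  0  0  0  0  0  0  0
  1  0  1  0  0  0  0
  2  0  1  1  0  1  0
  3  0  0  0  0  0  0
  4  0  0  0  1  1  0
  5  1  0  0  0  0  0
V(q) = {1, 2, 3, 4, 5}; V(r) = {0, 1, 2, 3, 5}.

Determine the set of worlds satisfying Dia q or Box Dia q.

0, 1, 2, 3, 4

Recall that Box ψ holds at a world iff ψ holds at every accessible world, and Dia ψ holds iff ψ holds at some accessible world.
Let φ = Dia q or Box Dia q. Evaluate φ at each world:
  0 (successors ∅): φ is true.
  1 (successors {1}): φ is true.
  2 (successors {1, 2, 4}): φ is true.
  3 (successors ∅): φ is true.
  4 (successors {3, 4}): φ is true.
  5 (successors {0}): φ is false.
For instance, at 4:
  At 4: Dia q is true, Box Dia q is false, so Dia q or Box Dia q is true.
    At 4: Dia q requires q at some successor in {3, 4}.
      q holds at 3, so Dia q is true at 4.
    At 4: Box Dia q requires Dia q at every successor {3, 4}.
      Dia q fails at 3, so Box Dia q is false at 4.
Satisfying worlds: {0, 1, 2, 3, 4}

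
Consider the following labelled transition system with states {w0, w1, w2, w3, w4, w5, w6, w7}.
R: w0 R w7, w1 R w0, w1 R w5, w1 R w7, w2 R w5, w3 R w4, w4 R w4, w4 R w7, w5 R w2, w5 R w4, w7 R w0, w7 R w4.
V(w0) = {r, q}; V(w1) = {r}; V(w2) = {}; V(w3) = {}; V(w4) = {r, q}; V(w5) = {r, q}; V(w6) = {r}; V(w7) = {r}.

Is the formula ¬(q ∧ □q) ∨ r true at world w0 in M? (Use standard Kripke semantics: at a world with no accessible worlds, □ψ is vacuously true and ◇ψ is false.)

Yes

At w0: ¬(q ∧ □q) is true, r is true, so ¬(q ∧ □q) ∨ r is true.
  At w0: q ∧ □q is false, so ¬(q ∧ □q) is true.
    At w0: q is true, □q is false, so q ∧ □q is false.
      At w0: □q requires q at every successor {w7}.
        q fails at w7, so □q is false at w0.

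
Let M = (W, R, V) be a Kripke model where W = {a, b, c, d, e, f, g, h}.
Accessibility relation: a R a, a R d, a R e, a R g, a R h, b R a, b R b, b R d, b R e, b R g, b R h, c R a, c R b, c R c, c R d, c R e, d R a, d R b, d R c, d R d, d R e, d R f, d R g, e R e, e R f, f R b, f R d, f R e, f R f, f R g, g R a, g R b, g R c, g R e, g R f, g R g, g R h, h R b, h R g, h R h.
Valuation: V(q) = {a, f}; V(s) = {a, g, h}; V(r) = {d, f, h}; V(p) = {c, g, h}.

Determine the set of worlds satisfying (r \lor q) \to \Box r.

b, c, e, g

Let φ = (r \lor q) \to \Box r. Evaluate φ at each world:
  a (successors {a, d, e, g, h}): φ is false.
  b (successors {a, b, d, e, g, h}): φ is true.
  c (successors {a, b, c, d, e}): φ is true.
  d (successors {a, b, c, d, e, f, g}): φ is false.
  e (successors {e, f}): φ is true.
  f (successors {b, d, e, f, g}): φ is false.
  g (successors {a, b, c, e, f, g, h}): φ is true.
  h (successors {b, g, h}): φ is false.
For instance, at a:
  At a: r \lor q is true, \Box r is false, so (r \lor q) \to \Box r is false.
    At a: \Box r requires r at every successor {a, d, e, g, h}.
      r fails at a, so \Box r is false at a.
Satisfying worlds: {b, c, e, g}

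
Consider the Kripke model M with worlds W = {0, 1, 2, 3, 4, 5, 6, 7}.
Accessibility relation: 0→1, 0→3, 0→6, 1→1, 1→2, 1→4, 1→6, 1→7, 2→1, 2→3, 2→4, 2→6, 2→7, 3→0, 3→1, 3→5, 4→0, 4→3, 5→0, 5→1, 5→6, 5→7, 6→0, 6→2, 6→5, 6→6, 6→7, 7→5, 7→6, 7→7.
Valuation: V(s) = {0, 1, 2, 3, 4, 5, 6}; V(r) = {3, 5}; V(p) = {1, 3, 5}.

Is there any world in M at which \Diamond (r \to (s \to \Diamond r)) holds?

Let φ = \Diamond (r \to (s \to \Diamond r)). Evaluate φ at each world:
  0 (successors {1, 3, 6}): φ is true.
  1 (successors {1, 2, 4, 6, 7}): φ is true.
  2 (successors {1, 3, 4, 6, 7}): φ is true.
  3 (successors {0, 1, 5}): φ is true.
  4 (successors {0, 3}): φ is true.
  5 (successors {0, 1, 6, 7}): φ is true.
  6 (successors {0, 2, 5, 6, 7}): φ is true.
  7 (successors {5, 6, 7}): φ is true.
Detail at 0 (witness):
  At 0: \Diamond (r \to (s \to \Diamond r)) requires r \to (s \to \Diamond r) at some successor in {1, 3, 6}.
    r \to (s \to \Diamond r) holds at 1, so \Diamond (r \to (s \to \Diamond r)) is true at 0.
      At 1: r is false, s \to \Diamond r is false, so r \to (s \to \Diamond r) is true.

Yes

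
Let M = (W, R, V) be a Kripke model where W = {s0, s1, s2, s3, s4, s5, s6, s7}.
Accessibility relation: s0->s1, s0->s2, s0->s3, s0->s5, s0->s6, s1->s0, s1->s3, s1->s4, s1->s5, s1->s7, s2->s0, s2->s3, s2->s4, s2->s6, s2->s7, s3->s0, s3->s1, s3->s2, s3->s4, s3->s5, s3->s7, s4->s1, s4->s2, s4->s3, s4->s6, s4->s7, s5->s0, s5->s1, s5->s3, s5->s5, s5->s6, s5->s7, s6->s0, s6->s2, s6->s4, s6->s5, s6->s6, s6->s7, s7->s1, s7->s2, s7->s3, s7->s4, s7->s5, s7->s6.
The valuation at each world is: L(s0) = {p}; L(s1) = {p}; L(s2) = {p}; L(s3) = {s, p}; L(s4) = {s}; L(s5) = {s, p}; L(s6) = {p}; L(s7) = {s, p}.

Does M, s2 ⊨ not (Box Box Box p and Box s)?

Yes

Recall that Box ψ holds at a world iff ψ holds at every accessible world, and Dia ψ holds iff ψ holds at some accessible world.
At s2: Box Box Box p and Box s is false, so not (Box Box Box p and Box s) is true.
  At s2: Box Box Box p is false, Box s is false, so Box Box Box p and Box s is false.
    At s2: Box Box Box p requires Box Box p at every successor {s0, s3, s4, s6, s7}.
      Box Box p fails at s0, so Box Box Box p is false at s2.
    At s2: Box s requires s at every successor {s0, s3, s4, s6, s7}.
      s fails at s0, so Box s is false at s2.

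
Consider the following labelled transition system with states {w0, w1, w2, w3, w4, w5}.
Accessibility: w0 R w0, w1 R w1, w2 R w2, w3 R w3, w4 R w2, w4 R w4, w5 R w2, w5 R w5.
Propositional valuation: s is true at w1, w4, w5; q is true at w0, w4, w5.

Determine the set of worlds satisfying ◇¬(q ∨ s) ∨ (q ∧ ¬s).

Recall that ◇ψ holds at a world iff ψ holds at some accessible world.
Let φ = ◇¬(q ∨ s) ∨ (q ∧ ¬s). Evaluate φ at each world:
  w0 (successors {w0}): φ is true.
  w1 (successors {w1}): φ is false.
  w2 (successors {w2}): φ is true.
  w3 (successors {w3}): φ is true.
  w4 (successors {w2, w4}): φ is true.
  w5 (successors {w2, w5}): φ is true.
For instance, at w3:
  At w3: ◇¬(q ∨ s) is true, q ∧ ¬s is false, so ◇¬(q ∨ s) ∨ (q ∧ ¬s) is true.
    At w3: ◇¬(q ∨ s) requires ¬(q ∨ s) at some successor in {w3}.
      ¬(q ∨ s) holds at w3, so ◇¬(q ∨ s) is true at w3.
Satisfying worlds: {w0, w2, w3, w4, w5}

w0, w2, w3, w4, w5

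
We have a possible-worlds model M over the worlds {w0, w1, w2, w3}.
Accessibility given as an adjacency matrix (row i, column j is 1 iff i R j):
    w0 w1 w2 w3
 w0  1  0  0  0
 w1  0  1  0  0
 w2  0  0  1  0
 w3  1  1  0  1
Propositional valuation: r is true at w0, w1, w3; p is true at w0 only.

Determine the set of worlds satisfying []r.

Let φ = []r. Evaluate φ at each world:
  w0 (successors {w0}): φ is true.
  w1 (successors {w1}): φ is true.
  w2 (successors {w2}): φ is false.
  w3 (successors {w0, w1, w3}): φ is true.
For instance, at w2:
  At w2: []r requires r at every successor {w2}.
    r fails at w2, so []r is false at w2.
Satisfying worlds: {w0, w1, w3}

w0, w1, w3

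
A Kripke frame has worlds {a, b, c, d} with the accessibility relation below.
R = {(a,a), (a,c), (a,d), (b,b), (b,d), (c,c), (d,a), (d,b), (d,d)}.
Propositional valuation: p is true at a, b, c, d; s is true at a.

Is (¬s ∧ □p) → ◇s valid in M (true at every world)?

Let φ = (¬s ∧ □p) → ◇s. Evaluate φ at each world:
  a (successors {a, c, d}): φ is true.
  b (successors {b, d}): φ is false.
  c (successors {c}): φ is false.
  d (successors {a, b, d}): φ is true.
Detail at b (counterexample):
  At b: ¬s ∧ □p is true, ◇s is false, so (¬s ∧ □p) → ◇s is false.
    At b: ¬s is true, □p is true, so ¬s ∧ □p is true.
      At b: □p requires p at every successor {b, d}.
        At b: p is true.
        At d: p is true.
      So □p is true at b.
    At b: ◇s requires s at some successor in {b, d}.
      At b: s is false.
      At d: s is false.
    So ◇s is false at b.

No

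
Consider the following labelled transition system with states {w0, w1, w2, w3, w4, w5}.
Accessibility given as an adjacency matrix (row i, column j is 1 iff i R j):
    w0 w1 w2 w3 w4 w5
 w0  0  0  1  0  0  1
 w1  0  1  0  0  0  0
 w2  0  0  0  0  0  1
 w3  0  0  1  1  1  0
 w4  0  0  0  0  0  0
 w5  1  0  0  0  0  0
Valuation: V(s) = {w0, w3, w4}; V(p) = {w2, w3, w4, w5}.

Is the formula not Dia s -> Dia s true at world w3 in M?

Yes

At w3: not Dia s is false, Dia s is true, so not Dia s -> Dia s is true.
  At w3: Dia s is true, so not Dia s is false.
    At w3: Dia s requires s at some successor in {w2, w3, w4}.
      s holds at w3, so Dia s is true at w3.
  At w3: Dia s requires s at some successor in {w2, w3, w4}.
    s holds at w3, so Dia s is true at w3.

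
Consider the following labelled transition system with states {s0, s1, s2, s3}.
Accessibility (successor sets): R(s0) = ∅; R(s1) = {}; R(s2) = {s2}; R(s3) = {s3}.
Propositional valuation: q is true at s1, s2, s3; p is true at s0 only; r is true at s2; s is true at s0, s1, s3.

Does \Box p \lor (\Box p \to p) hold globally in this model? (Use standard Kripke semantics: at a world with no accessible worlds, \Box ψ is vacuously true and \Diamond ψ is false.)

Recall that \Box ψ holds at a world iff ψ holds at every accessible world, and \Diamond ψ holds iff ψ holds at some accessible world.
Let φ = \Box p \lor (\Box p \to p). Evaluate φ at each world:
  s0 (successors ∅): φ is true.
  s1 (successors ∅): φ is true.
  s2 (successors {s2}): φ is true.
  s3 (successors {s3}): φ is true.
For instance, at s2:
  At s2: \Box p is false, \Box p \to p is true, so \Box p \lor (\Box p \to p) is true.
    At s2: \Box p requires p at every successor {s2}.
      p fails at s2, so \Box p is false at s2.
    At s2: \Box p is false, p is false, so \Box p \to p is true.
      At s2: \Box p requires p at every successor {s2}.
        p fails at s2, so \Box p is false at s2.

Yes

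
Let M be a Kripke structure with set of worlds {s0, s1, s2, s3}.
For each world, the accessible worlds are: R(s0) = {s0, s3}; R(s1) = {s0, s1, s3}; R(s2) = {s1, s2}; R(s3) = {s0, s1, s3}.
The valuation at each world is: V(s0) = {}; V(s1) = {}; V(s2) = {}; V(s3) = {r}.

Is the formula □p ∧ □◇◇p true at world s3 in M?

No

Recall that □ψ holds at a world iff ψ holds at every accessible world, and ◇ψ holds iff ψ holds at some accessible world.
At s3: □p is false, □◇◇p is false, so □p ∧ □◇◇p is false.
  At s3: □p requires p at every successor {s0, s1, s3}.
    p fails at s0, so □p is false at s3.
  At s3: □◇◇p requires ◇◇p at every successor {s0, s1, s3}.
    ◇◇p fails at s0, so □◇◇p is false at s3.
      At s0: ◇◇p requires ◇p at some successor in {s0, s3}.
        At s0: ◇p is false.
        At s3: ◇p is false.
      So ◇◇p is false at s0.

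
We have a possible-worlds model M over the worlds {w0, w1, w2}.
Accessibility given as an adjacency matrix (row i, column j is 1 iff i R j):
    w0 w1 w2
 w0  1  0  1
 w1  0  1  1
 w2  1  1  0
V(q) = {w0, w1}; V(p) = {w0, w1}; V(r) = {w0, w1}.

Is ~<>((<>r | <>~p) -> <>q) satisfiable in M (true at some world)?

No

Recall that <>ψ holds at a world iff ψ holds at some accessible world.
Let φ = ~<>((<>r | <>~p) -> <>q). Evaluate φ at each world:
  w0 (successors {w0, w2}): φ is false.
  w1 (successors {w1, w2}): φ is false.
  w2 (successors {w0, w1}): φ is false.
For instance, at w0:
  At w0: <>((<>r | <>~p) -> <>q) is true, so ~<>((<>r | <>~p) -> <>q) is false.
    At w0: <>((<>r | <>~p) -> <>q) requires (<>r | <>~p) -> <>q at some successor in {w0, w2}.
      (<>r | <>~p) -> <>q holds at w0, so <>((<>r | <>~p) -> <>q) is true at w0.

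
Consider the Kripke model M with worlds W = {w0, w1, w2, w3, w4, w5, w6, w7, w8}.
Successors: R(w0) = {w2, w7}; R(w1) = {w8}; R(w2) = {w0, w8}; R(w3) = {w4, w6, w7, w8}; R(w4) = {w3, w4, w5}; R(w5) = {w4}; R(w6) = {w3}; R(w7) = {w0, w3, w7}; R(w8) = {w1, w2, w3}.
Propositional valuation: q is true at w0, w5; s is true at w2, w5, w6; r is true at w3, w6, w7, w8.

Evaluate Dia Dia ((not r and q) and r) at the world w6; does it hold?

No

At w6: Dia Dia ((not r and q) and r) requires Dia ((not r and q) and r) at some successor in {w3}.
  At w3: Dia ((not r and q) and r) is false.
So Dia Dia ((not r and q) and r) is false at w6.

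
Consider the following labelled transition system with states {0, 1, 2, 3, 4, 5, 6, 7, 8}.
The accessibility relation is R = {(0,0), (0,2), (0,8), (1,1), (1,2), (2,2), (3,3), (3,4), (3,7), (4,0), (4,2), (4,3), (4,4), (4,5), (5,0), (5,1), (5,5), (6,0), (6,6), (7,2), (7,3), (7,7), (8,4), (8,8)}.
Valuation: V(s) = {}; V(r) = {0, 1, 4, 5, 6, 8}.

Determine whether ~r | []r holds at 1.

At 1: ~r is false, []r is false, so ~r | []r is false.
  At 1: []r requires r at every successor {1, 2}.
    r fails at 2, so []r is false at 1.

No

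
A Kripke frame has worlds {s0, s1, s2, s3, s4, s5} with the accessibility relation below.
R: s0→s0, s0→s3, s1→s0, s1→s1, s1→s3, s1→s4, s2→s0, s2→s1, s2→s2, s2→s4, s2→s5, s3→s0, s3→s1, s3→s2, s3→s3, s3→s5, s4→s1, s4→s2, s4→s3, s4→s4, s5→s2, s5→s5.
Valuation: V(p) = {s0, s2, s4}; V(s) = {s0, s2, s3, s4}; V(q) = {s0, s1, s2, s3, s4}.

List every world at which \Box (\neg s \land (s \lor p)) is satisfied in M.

Recall that \Box ψ holds at a world iff ψ holds at every accessible world, and \Diamond ψ holds iff ψ holds at some accessible world.
Let φ = \Box (\neg s \land (s \lor p)). Evaluate φ at each world:
  s0 (successors {s0, s3}): φ is false.
  s1 (successors {s0, s1, s3, s4}): φ is false.
  s2 (successors {s0, s1, s2, s4, s5}): φ is false.
  s3 (successors {s0, s1, s2, s3, s5}): φ is false.
  s4 (successors {s1, s2, s3, s4}): φ is false.
  s5 (successors {s2, s5}): φ is false.
For instance, at s3:
  At s3: \Box (\neg s \land (s \lor p)) requires \neg s \land (s \lor p) at every successor {s0, s1, s2, s3, s5}.
    \neg s \land (s \lor p) fails at s0, so \Box (\neg s \land (s \lor p)) is false at s3.
Satisfying worlds: none.

none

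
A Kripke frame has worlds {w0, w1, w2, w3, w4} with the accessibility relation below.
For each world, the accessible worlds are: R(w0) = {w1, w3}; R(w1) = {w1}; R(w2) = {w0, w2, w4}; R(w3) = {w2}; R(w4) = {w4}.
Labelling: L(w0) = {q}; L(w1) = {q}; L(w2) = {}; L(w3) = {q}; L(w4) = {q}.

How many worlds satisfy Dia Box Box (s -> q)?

5

Recall that Box ψ holds at a world iff ψ holds at every accessible world, and Dia ψ holds iff ψ holds at some accessible world.
Let φ = Dia Box Box (s -> q). Evaluate φ at each world:
  w0 (successors {w1, w3}): φ is true.
  w1 (successors {w1}): φ is true.
  w2 (successors {w0, w2, w4}): φ is true.
  w3 (successors {w2}): φ is true.
  w4 (successors {w4}): φ is true.
For instance, at w1:
  At w1: Dia Box Box (s -> q) requires Box Box (s -> q) at some successor in {w1}.
    Box Box (s -> q) holds at w1, so Dia Box Box (s -> q) is true at w1.
      At w1: Box Box (s -> q) requires Box (s -> q) at every successor {w1}.
        At w1: Box (s -> q) is true.
      So Box Box (s -> q) is true at w1.
Satisfying worlds: {w0, w1, w2, w3, w4}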